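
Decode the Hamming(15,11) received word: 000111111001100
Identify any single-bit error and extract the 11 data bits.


Syndrome = 0: no error detected

Data: 01111001100 (no errors)


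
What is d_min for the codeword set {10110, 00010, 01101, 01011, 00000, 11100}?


Comparing all pairs, minimum distance: 1
Can detect 0 errors, correct 0 errors

1


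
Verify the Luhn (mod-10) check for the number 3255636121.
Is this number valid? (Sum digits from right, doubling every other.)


Luhn sum = 29
29 mod 10 = 9

Invalid (Luhn sum mod 10 = 9)


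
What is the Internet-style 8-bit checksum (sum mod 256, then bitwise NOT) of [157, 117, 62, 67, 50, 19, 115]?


Sum = 587 mod 256 = 75
Complement = 180

180


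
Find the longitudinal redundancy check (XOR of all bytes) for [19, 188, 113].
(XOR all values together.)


XOR chain: 19 ^ 188 ^ 113 = 222

222


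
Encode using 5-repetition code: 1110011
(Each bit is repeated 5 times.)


Each bit -> 5 copies

11111111111111100000000001111111111


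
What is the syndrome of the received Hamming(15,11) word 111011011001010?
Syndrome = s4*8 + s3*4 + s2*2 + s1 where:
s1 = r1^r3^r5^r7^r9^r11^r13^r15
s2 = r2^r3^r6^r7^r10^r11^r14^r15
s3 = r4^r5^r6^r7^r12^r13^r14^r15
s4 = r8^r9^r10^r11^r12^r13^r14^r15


s1=0, s2=0, s3=0, s4=0

Syndrome = 0 (no error)


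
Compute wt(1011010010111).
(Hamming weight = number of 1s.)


Counting 1s in 1011010010111

8


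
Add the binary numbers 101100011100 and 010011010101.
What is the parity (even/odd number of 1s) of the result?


101100011100 = 2844
010011010101 = 1237
Sum = 4081 = 111111110001
1s count = 9

odd parity (9 ones in 111111110001)


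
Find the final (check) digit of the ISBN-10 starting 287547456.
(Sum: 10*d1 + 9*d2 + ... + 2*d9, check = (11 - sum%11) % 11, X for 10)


Weighted sum: 285
285 mod 11 = 10

Check digit: 1


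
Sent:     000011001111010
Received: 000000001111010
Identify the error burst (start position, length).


XOR: 000011000000000

Burst at position 4, length 2


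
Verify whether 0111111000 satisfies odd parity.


Number of 1s: 6

No, parity error (6 ones)


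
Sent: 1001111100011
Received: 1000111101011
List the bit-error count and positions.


XOR: 0001000001000

2 error(s) at position(s): 3, 9


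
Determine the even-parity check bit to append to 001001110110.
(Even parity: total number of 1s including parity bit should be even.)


Number of 1s in data: 6
Parity bit: 0

0


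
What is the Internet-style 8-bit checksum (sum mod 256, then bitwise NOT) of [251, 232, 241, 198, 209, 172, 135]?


Sum = 1438 mod 256 = 158
Complement = 97

97


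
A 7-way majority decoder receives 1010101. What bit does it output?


Ones: 4 out of 7
Threshold: 4

1 (4/7 voted 1)


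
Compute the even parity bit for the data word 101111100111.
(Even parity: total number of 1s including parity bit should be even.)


Number of 1s in data: 9
Parity bit: 1

1


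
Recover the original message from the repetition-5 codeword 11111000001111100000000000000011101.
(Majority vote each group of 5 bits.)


Groups: 11111, 00000, 11111, 00000, 00000, 00000, 11101
Majority votes: 1010001

1010001


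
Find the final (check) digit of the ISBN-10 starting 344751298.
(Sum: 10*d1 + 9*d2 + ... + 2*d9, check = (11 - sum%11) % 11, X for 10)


Weighted sum: 233
233 mod 11 = 2

Check digit: 9


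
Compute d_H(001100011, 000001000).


XOR: 001101011
Count of 1s: 5

5


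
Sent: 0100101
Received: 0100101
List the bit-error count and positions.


XOR: 0000000

0 errors (received matches sent)


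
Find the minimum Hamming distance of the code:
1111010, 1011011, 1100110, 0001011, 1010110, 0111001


Comparing all pairs, minimum distance: 2
Can detect 1 errors, correct 0 errors

2


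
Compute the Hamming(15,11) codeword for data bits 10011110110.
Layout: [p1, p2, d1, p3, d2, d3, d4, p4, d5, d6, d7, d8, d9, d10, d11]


Parity bits: p1=1, p2=1, p3=1, p4=1

111100111110110


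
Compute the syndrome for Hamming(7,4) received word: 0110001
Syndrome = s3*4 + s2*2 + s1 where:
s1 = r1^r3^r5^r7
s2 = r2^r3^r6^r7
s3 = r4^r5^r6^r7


s1=0, s2=1, s3=1

Syndrome = 6 (error at position 6)


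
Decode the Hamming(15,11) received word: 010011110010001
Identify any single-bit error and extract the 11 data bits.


Syndrome = 10: error at position 10

Data: 01110110001 (corrected bit 10)


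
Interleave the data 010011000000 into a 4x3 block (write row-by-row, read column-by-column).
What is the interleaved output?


Matrix:
  010
  011
  000
  000
Read columns: 000011000100

000011000100


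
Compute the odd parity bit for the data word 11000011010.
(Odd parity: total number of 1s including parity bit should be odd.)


Number of 1s in data: 5
Parity bit: 0

0


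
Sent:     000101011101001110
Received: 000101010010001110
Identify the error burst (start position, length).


XOR: 000000001111000000

Burst at position 8, length 4


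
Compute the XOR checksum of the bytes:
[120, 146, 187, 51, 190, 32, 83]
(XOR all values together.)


XOR chain: 120 ^ 146 ^ 187 ^ 51 ^ 190 ^ 32 ^ 83 = 175

175


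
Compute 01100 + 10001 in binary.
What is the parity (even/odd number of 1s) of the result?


01100 = 12
10001 = 17
Sum = 29 = 11101
1s count = 4

even parity (4 ones in 11101)


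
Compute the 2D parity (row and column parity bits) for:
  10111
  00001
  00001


Row parities: 011
Column parities: 10111

Row P: 011, Col P: 10111, Corner: 0


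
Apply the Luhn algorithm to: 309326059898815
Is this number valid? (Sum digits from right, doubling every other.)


Luhn sum = 71
71 mod 10 = 1

Invalid (Luhn sum mod 10 = 1)


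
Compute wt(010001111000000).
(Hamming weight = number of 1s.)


Counting 1s in 010001111000000

5


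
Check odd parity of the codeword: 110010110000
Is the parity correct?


Number of 1s: 5

Yes, parity is correct (5 ones)


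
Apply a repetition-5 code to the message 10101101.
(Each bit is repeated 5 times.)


Each bit -> 5 copies

1111100000111110000011111111110000011111


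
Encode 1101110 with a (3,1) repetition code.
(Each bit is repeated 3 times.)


Each bit -> 3 copies

111111000111111111000


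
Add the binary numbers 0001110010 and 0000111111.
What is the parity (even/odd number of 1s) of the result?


0001110010 = 114
0000111111 = 63
Sum = 177 = 10110001
1s count = 4

even parity (4 ones in 10110001)


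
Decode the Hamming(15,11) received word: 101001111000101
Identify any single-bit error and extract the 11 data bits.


Syndrome = 0: no error detected

Data: 10111000101 (no errors)


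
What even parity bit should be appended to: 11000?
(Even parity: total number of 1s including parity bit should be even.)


Number of 1s in data: 2
Parity bit: 0

0


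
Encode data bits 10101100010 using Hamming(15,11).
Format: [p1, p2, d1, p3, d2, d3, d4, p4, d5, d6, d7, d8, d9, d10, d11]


Parity bits: p1=0, p2=0, p3=0, p4=1

001001011100010


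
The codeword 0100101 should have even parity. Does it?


Number of 1s: 3

No, parity error (3 ones)


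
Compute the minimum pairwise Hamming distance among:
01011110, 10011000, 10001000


Comparing all pairs, minimum distance: 1
Can detect 0 errors, correct 0 errors

1


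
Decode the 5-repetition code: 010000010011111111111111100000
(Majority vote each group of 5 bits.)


Groups: 01000, 00100, 11111, 11111, 11111, 00000
Majority votes: 001110

001110


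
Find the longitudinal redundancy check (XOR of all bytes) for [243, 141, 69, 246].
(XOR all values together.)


XOR chain: 243 ^ 141 ^ 69 ^ 246 = 205

205


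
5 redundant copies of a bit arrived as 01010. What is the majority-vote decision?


Ones: 2 out of 5
Threshold: 3

0 (2/5 voted 1)


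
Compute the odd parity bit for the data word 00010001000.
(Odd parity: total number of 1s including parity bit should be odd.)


Number of 1s in data: 2
Parity bit: 1

1


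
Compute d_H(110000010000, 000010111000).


XOR: 110010101000
Count of 1s: 5

5


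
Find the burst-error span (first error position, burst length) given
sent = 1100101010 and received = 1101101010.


XOR: 0001000000

Burst at position 3, length 1


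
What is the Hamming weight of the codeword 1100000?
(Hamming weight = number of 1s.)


Counting 1s in 1100000

2


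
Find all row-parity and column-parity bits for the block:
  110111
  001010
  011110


Row parities: 100
Column parities: 100011

Row P: 100, Col P: 100011, Corner: 1


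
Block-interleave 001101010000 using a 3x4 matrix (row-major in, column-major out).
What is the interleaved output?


Matrix:
  0011
  0101
  0000
Read columns: 000010100110

000010100110


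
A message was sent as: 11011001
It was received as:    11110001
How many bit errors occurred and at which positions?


XOR: 00101000

2 error(s) at position(s): 2, 4


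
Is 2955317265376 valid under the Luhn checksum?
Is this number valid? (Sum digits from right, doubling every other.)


Luhn sum = 54
54 mod 10 = 4

Invalid (Luhn sum mod 10 = 4)


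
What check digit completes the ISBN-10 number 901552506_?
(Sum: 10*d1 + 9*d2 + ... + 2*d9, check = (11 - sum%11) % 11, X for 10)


Weighted sum: 205
205 mod 11 = 7

Check digit: 4


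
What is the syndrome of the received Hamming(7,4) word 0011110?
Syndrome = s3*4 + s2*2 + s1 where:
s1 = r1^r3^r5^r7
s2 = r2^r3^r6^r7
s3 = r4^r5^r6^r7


s1=0, s2=0, s3=1

Syndrome = 4 (error at position 4)


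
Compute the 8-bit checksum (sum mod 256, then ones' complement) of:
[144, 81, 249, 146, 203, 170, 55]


Sum = 1048 mod 256 = 24
Complement = 231

231


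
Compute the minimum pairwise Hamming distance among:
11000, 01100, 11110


Comparing all pairs, minimum distance: 2
Can detect 1 errors, correct 0 errors

2


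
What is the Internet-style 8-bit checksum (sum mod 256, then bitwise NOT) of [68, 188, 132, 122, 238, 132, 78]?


Sum = 958 mod 256 = 190
Complement = 65

65


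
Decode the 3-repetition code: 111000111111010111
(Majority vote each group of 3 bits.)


Groups: 111, 000, 111, 111, 010, 111
Majority votes: 101101

101101


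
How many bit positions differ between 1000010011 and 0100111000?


XOR: 1100101011
Count of 1s: 6

6


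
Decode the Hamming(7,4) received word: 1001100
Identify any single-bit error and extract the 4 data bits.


Syndrome = 0: no error detected

Data: 0100 (no errors)


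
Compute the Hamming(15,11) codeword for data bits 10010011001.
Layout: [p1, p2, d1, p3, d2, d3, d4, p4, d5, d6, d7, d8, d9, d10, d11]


Parity bits: p1=0, p2=0, p3=1, p4=1

001100110011001


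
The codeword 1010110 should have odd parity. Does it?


Number of 1s: 4

No, parity error (4 ones)


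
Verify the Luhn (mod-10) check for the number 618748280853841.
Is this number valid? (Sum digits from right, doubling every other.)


Luhn sum = 76
76 mod 10 = 6

Invalid (Luhn sum mod 10 = 6)


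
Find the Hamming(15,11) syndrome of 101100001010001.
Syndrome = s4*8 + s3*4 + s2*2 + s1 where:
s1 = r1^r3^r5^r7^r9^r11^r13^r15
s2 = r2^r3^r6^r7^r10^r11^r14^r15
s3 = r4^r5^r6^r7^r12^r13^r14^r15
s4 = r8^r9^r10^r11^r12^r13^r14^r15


s1=1, s2=1, s3=0, s4=1

Syndrome = 11 (error at position 11)


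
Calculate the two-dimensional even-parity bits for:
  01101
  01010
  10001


Row parities: 100
Column parities: 10110

Row P: 100, Col P: 10110, Corner: 1


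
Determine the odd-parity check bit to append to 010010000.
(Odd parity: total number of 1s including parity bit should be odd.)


Number of 1s in data: 2
Parity bit: 1

1


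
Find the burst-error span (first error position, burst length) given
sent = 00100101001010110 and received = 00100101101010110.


XOR: 00000000100000000

Burst at position 8, length 1


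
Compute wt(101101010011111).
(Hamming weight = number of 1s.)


Counting 1s in 101101010011111

10


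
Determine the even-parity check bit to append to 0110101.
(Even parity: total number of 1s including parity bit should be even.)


Number of 1s in data: 4
Parity bit: 0

0


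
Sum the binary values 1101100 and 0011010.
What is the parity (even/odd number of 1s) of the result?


1101100 = 108
0011010 = 26
Sum = 134 = 10000110
1s count = 3

odd parity (3 ones in 10000110)


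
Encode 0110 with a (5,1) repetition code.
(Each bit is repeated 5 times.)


Each bit -> 5 copies

00000111111111100000


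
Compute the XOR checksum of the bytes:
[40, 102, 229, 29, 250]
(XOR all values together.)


XOR chain: 40 ^ 102 ^ 229 ^ 29 ^ 250 = 76

76


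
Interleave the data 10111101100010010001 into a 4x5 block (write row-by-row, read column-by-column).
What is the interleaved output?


Matrix:
  10111
  10110
  00100
  10001
Read columns: 11010000111011001001

11010000111011001001


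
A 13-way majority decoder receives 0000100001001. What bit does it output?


Ones: 3 out of 13
Threshold: 7

0 (3/13 voted 1)


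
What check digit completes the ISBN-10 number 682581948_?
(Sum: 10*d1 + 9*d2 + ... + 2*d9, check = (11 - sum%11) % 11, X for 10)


Weighted sum: 300
300 mod 11 = 3

Check digit: 8


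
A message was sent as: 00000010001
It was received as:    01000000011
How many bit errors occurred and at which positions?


XOR: 01000010010

3 error(s) at position(s): 1, 6, 9


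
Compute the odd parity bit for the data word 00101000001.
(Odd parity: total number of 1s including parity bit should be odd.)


Number of 1s in data: 3
Parity bit: 0

0


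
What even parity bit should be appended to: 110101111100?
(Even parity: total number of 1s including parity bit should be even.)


Number of 1s in data: 8
Parity bit: 0

0


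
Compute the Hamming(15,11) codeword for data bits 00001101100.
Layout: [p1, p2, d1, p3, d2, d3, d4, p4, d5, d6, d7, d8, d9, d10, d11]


Parity bits: p1=0, p2=1, p3=0, p4=0

010000001101100


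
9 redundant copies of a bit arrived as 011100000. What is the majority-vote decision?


Ones: 3 out of 9
Threshold: 5

0 (3/9 voted 1)


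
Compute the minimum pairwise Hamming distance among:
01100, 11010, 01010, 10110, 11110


Comparing all pairs, minimum distance: 1
Can detect 0 errors, correct 0 errors

1


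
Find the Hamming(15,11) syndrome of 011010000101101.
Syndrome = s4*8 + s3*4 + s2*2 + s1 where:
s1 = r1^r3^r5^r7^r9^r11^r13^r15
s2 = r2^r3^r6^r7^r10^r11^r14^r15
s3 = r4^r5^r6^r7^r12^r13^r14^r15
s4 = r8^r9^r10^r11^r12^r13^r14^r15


s1=0, s2=0, s3=0, s4=0

Syndrome = 0 (no error)


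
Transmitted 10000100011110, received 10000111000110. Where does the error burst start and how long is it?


XOR: 00000011011000

Burst at position 6, length 5


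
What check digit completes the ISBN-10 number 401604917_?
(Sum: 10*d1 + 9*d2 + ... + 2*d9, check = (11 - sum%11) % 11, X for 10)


Weighted sum: 163
163 mod 11 = 9

Check digit: 2


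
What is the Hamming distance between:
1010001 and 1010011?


XOR: 0000010
Count of 1s: 1

1


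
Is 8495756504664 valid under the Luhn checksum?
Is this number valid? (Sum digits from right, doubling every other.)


Luhn sum = 62
62 mod 10 = 2

Invalid (Luhn sum mod 10 = 2)


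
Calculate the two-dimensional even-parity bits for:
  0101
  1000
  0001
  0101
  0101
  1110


Row parities: 011001
Column parities: 0010

Row P: 011001, Col P: 0010, Corner: 1


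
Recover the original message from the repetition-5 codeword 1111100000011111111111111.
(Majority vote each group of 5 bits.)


Groups: 11111, 00000, 01111, 11111, 11111
Majority votes: 10111

10111


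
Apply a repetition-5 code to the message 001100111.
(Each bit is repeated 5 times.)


Each bit -> 5 copies

000000000011111111110000000000111111111111111


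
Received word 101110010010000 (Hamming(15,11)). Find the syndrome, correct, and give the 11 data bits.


Syndrome = 0: no error detected

Data: 11000010000 (no errors)


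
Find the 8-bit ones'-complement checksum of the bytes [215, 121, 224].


Sum = 560 mod 256 = 48
Complement = 207

207


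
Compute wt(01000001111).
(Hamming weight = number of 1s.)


Counting 1s in 01000001111

5


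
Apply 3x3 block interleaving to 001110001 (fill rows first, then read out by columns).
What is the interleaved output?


Matrix:
  001
  110
  001
Read columns: 010010101

010010101


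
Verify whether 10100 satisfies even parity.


Number of 1s: 2

Yes, parity is correct (2 ones)


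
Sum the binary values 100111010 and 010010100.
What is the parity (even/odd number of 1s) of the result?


100111010 = 314
010010100 = 148
Sum = 462 = 111001110
1s count = 6

even parity (6 ones in 111001110)


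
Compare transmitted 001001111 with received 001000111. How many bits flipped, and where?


XOR: 000001000

1 error(s) at position(s): 5


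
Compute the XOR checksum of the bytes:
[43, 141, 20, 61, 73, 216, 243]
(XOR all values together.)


XOR chain: 43 ^ 141 ^ 20 ^ 61 ^ 73 ^ 216 ^ 243 = 237

237


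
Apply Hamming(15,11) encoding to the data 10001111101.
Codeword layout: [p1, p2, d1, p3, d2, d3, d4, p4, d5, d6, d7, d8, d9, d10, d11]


Parity bits: p1=1, p2=0, p3=1, p4=0

101100001111101


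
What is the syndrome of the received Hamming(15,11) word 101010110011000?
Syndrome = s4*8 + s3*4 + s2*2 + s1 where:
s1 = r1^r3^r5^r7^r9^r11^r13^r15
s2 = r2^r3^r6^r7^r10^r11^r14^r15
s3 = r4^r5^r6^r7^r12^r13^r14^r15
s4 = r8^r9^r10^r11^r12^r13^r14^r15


s1=1, s2=1, s3=1, s4=1

Syndrome = 15 (error at position 15)


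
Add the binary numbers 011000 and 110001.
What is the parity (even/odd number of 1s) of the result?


011000 = 24
110001 = 49
Sum = 73 = 1001001
1s count = 3

odd parity (3 ones in 1001001)


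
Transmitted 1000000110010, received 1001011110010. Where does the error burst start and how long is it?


XOR: 0001011000000

Burst at position 3, length 4


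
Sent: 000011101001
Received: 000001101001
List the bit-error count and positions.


XOR: 000010000000

1 error(s) at position(s): 4


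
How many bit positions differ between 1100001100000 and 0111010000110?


XOR: 1011011100110
Count of 1s: 8

8


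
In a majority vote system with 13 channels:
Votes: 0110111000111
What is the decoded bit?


Ones: 8 out of 13
Threshold: 7

1 (8/13 voted 1)


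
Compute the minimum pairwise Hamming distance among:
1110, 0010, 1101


Comparing all pairs, minimum distance: 2
Can detect 1 errors, correct 0 errors

2


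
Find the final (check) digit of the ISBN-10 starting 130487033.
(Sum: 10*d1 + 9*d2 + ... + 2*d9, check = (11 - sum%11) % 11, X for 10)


Weighted sum: 163
163 mod 11 = 9

Check digit: 2


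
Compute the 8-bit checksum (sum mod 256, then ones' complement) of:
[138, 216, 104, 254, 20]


Sum = 732 mod 256 = 220
Complement = 35

35


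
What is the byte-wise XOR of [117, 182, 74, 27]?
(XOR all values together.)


XOR chain: 117 ^ 182 ^ 74 ^ 27 = 146

146


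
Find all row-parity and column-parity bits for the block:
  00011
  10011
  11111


Row parities: 011
Column parities: 01111

Row P: 011, Col P: 01111, Corner: 0


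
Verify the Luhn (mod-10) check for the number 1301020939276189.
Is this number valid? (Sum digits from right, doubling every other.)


Luhn sum = 63
63 mod 10 = 3

Invalid (Luhn sum mod 10 = 3)


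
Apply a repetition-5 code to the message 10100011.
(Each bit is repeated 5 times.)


Each bit -> 5 copies

1111100000111110000000000000001111111111


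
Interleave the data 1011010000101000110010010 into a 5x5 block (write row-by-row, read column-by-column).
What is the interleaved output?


Matrix:
  10110
  10000
  10100
  01100
  10010
Read columns: 1110100010101101000100000

1110100010101101000100000


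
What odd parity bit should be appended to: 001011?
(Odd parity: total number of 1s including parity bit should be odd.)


Number of 1s in data: 3
Parity bit: 0

0


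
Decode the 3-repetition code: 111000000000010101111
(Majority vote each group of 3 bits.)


Groups: 111, 000, 000, 000, 010, 101, 111
Majority votes: 1000011

1000011


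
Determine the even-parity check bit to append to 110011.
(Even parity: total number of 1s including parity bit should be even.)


Number of 1s in data: 4
Parity bit: 0

0


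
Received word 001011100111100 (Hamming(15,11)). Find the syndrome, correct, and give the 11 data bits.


Syndrome = 7: error at position 7

Data: 11100111100 (corrected bit 7)


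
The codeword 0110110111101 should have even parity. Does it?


Number of 1s: 9

No, parity error (9 ones)


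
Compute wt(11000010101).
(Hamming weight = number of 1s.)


Counting 1s in 11000010101

5


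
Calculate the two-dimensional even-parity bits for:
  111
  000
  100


Row parities: 101
Column parities: 011

Row P: 101, Col P: 011, Corner: 0


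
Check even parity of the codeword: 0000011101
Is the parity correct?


Number of 1s: 4

Yes, parity is correct (4 ones)


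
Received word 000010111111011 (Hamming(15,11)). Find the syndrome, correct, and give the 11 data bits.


Syndrome = 15: error at position 15

Data: 01011111010 (corrected bit 15)


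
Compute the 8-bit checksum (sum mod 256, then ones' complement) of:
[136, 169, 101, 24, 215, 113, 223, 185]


Sum = 1166 mod 256 = 142
Complement = 113

113


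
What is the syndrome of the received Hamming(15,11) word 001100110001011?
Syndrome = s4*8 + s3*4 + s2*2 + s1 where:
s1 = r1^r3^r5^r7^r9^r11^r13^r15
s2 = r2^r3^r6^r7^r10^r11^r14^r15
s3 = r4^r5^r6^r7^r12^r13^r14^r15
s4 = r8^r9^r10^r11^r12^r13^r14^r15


s1=1, s2=0, s3=1, s4=0

Syndrome = 5 (error at position 5)


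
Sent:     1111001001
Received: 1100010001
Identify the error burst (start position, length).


XOR: 0011011000

Burst at position 2, length 5


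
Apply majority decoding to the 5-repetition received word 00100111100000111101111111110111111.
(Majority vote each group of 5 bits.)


Groups: 00100, 11110, 00001, 11101, 11111, 11101, 11111
Majority votes: 0101111

0101111


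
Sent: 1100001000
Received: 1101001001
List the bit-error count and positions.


XOR: 0001000001

2 error(s) at position(s): 3, 9


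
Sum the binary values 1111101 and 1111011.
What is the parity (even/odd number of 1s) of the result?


1111101 = 125
1111011 = 123
Sum = 248 = 11111000
1s count = 5

odd parity (5 ones in 11111000)


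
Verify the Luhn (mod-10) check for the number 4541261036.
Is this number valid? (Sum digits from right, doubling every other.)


Luhn sum = 46
46 mod 10 = 6

Invalid (Luhn sum mod 10 = 6)


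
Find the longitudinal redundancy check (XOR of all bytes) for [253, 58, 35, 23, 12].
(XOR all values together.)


XOR chain: 253 ^ 58 ^ 35 ^ 23 ^ 12 = 255

255


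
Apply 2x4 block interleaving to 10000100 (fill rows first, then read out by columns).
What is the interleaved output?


Matrix:
  1000
  0100
Read columns: 10010000

10010000


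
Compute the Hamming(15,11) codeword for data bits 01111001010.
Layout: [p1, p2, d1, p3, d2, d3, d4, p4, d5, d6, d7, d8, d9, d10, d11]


Parity bits: p1=1, p2=1, p3=1, p4=1

110111111001010


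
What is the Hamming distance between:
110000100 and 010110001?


XOR: 100110101
Count of 1s: 5

5


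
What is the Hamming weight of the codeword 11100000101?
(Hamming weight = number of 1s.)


Counting 1s in 11100000101

5


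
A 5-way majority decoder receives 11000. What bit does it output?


Ones: 2 out of 5
Threshold: 3

0 (2/5 voted 1)


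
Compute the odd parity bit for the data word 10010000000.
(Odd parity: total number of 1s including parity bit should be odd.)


Number of 1s in data: 2
Parity bit: 1

1


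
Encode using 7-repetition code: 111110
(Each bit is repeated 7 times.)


Each bit -> 7 copies

111111111111111111111111111111111110000000


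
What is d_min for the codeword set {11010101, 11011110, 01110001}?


Comparing all pairs, minimum distance: 3
Can detect 2 errors, correct 1 errors

3


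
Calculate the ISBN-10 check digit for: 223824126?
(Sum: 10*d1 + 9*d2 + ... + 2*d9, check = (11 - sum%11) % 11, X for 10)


Weighted sum: 172
172 mod 11 = 7

Check digit: 4


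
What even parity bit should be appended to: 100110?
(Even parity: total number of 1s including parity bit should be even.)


Number of 1s in data: 3
Parity bit: 1

1


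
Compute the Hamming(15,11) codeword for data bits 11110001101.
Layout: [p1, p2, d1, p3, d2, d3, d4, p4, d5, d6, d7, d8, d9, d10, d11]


Parity bits: p1=1, p2=0, p3=0, p4=1

101011110001101


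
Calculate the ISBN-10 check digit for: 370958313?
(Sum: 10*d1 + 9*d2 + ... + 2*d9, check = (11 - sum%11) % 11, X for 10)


Weighted sum: 247
247 mod 11 = 5

Check digit: 6


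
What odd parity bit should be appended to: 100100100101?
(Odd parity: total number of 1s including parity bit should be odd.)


Number of 1s in data: 5
Parity bit: 0

0


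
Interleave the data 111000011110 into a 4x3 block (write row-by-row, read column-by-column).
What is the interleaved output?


Matrix:
  111
  000
  011
  110
Read columns: 100110111010

100110111010


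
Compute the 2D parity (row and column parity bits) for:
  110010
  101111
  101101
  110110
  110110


Row parities: 11000
Column parities: 110000

Row P: 11000, Col P: 110000, Corner: 0


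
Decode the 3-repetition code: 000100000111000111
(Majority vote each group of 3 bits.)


Groups: 000, 100, 000, 111, 000, 111
Majority votes: 000101

000101


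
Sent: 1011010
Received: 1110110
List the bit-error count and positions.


XOR: 0101100

3 error(s) at position(s): 1, 3, 4


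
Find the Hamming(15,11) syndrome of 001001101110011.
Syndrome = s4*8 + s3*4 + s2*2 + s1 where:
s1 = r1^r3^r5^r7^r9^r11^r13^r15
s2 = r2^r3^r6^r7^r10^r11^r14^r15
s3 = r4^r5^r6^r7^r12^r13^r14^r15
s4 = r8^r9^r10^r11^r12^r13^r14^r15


s1=1, s2=1, s3=0, s4=1

Syndrome = 11 (error at position 11)


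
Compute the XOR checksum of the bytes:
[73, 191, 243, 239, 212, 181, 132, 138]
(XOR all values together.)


XOR chain: 73 ^ 191 ^ 243 ^ 239 ^ 212 ^ 181 ^ 132 ^ 138 = 133

133


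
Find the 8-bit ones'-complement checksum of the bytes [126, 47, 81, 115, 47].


Sum = 416 mod 256 = 160
Complement = 95

95


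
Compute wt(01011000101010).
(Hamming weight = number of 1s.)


Counting 1s in 01011000101010

6


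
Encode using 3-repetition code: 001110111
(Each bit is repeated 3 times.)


Each bit -> 3 copies

000000111111111000111111111


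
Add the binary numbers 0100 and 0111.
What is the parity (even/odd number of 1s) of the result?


0100 = 4
0111 = 7
Sum = 11 = 1011
1s count = 3

odd parity (3 ones in 1011)


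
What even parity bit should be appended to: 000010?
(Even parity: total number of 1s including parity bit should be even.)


Number of 1s in data: 1
Parity bit: 1

1


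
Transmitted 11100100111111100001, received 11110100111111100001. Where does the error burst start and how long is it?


XOR: 00010000000000000000

Burst at position 3, length 1


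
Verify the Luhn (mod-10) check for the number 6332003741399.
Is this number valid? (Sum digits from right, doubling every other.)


Luhn sum = 54
54 mod 10 = 4

Invalid (Luhn sum mod 10 = 4)


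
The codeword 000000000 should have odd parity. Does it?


Number of 1s: 0

No, parity error (0 ones)


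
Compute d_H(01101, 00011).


XOR: 01110
Count of 1s: 3

3


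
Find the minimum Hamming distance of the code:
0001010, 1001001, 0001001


Comparing all pairs, minimum distance: 1
Can detect 0 errors, correct 0 errors

1


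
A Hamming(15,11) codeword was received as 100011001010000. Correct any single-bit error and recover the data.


Syndrome = 0: no error detected

Data: 01101010000 (no errors)


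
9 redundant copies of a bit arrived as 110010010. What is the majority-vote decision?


Ones: 4 out of 9
Threshold: 5

0 (4/9 voted 1)


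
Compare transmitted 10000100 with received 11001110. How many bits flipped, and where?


XOR: 01001010

3 error(s) at position(s): 1, 4, 6


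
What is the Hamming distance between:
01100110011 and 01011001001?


XOR: 00111111010
Count of 1s: 7

7


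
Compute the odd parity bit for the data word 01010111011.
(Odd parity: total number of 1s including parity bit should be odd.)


Number of 1s in data: 7
Parity bit: 0

0


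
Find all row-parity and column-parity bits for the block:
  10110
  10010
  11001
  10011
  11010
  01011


Row parities: 101111
Column parities: 11111

Row P: 101111, Col P: 11111, Corner: 1


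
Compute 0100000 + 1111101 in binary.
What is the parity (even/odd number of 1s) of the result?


0100000 = 32
1111101 = 125
Sum = 157 = 10011101
1s count = 5

odd parity (5 ones in 10011101)


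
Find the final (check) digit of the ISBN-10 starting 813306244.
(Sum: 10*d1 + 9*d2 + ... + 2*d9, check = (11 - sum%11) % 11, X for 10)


Weighted sum: 192
192 mod 11 = 5

Check digit: 6


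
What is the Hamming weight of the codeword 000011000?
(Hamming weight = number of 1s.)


Counting 1s in 000011000

2


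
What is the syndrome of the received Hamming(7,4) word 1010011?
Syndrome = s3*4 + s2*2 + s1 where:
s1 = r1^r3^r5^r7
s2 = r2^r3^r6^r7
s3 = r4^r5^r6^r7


s1=1, s2=1, s3=0

Syndrome = 3 (error at position 3)


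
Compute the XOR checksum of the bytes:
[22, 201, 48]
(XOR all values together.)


XOR chain: 22 ^ 201 ^ 48 = 239

239


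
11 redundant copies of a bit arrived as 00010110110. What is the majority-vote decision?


Ones: 5 out of 11
Threshold: 6

0 (5/11 voted 1)


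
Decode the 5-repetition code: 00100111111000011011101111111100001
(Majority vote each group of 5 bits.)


Groups: 00100, 11111, 10000, 11011, 10111, 11111, 00001
Majority votes: 0101110

0101110


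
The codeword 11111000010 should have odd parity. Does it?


Number of 1s: 6

No, parity error (6 ones)


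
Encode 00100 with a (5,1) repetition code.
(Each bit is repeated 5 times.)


Each bit -> 5 copies

0000000000111110000000000


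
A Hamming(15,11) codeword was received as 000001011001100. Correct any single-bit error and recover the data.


Syndrome = 6: error at position 6

Data: 00001001100 (corrected bit 6)


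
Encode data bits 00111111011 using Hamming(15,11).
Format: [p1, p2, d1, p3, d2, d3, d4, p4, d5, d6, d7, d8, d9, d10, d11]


Parity bits: p1=0, p2=0, p3=1, p4=0

000101101111011


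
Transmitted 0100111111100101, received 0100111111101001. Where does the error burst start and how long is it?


XOR: 0000000000001100

Burst at position 12, length 2


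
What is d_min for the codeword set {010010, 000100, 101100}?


Comparing all pairs, minimum distance: 2
Can detect 1 errors, correct 0 errors

2


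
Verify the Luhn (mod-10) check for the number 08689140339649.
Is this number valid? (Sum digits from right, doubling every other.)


Luhn sum = 78
78 mod 10 = 8

Invalid (Luhn sum mod 10 = 8)


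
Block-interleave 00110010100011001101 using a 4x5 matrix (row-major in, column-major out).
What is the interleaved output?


Matrix:
  00110
  01010
  00110
  01101
Read columns: 00000101101111100001

00000101101111100001


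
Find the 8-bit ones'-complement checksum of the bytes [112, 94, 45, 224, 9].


Sum = 484 mod 256 = 228
Complement = 27

27


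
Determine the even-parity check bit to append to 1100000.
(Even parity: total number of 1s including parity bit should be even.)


Number of 1s in data: 2
Parity bit: 0

0


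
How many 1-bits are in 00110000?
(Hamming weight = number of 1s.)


Counting 1s in 00110000

2


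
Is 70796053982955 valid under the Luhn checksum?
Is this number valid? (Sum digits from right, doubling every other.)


Luhn sum = 62
62 mod 10 = 2

Invalid (Luhn sum mod 10 = 2)


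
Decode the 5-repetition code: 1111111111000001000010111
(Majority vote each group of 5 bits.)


Groups: 11111, 11111, 00000, 10000, 10111
Majority votes: 11001

11001


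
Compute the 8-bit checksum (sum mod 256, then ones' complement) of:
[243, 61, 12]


Sum = 316 mod 256 = 60
Complement = 195

195


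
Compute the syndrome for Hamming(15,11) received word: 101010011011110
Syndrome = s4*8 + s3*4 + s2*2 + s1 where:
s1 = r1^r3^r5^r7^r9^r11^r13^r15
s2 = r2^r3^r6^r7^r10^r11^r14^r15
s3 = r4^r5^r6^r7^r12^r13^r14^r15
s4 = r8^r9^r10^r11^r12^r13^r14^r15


s1=0, s2=1, s3=0, s4=0

Syndrome = 2 (error at position 2)


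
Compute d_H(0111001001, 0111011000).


XOR: 0000010001
Count of 1s: 2

2


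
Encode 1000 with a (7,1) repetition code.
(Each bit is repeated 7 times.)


Each bit -> 7 copies

1111111000000000000000000000


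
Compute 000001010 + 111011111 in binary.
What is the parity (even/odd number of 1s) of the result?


000001010 = 10
111011111 = 479
Sum = 489 = 111101001
1s count = 6

even parity (6 ones in 111101001)


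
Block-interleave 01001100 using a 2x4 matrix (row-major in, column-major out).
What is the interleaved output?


Matrix:
  0100
  1100
Read columns: 01110000

01110000


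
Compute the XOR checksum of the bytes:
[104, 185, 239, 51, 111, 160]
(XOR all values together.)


XOR chain: 104 ^ 185 ^ 239 ^ 51 ^ 111 ^ 160 = 194

194


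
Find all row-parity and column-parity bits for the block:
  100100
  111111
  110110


Row parities: 000
Column parities: 101101

Row P: 000, Col P: 101101, Corner: 0


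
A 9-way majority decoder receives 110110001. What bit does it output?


Ones: 5 out of 9
Threshold: 5

1 (5/9 voted 1)


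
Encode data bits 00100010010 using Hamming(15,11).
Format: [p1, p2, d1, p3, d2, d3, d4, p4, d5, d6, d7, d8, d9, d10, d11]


Parity bits: p1=1, p2=1, p3=0, p4=0

110001000010010


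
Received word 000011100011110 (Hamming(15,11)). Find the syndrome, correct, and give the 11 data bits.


Syndrome = 0: no error detected

Data: 01110011110 (no errors)


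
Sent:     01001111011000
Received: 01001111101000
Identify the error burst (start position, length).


XOR: 00000000110000

Burst at position 8, length 2


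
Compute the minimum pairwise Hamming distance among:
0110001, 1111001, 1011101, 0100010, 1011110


Comparing all pairs, minimum distance: 2
Can detect 1 errors, correct 0 errors

2


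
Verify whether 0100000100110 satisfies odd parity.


Number of 1s: 4

No, parity error (4 ones)


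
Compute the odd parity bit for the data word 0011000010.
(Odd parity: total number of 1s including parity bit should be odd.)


Number of 1s in data: 3
Parity bit: 0

0


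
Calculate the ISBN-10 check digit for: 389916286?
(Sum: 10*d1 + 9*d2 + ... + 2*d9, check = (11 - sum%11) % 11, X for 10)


Weighted sum: 317
317 mod 11 = 9

Check digit: 2


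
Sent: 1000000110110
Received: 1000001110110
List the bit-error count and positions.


XOR: 0000001000000

1 error(s) at position(s): 6


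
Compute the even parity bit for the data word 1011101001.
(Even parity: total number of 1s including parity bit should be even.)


Number of 1s in data: 6
Parity bit: 0

0


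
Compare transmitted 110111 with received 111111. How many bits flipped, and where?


XOR: 001000

1 error(s) at position(s): 2


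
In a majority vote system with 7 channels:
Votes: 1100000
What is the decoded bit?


Ones: 2 out of 7
Threshold: 4

0 (2/7 voted 1)


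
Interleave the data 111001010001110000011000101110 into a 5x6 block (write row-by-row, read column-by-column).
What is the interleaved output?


Matrix:
  111001
  010001
  110000
  011000
  101110
Read columns: 101011111010011000010000111000

101011111010011000010000111000


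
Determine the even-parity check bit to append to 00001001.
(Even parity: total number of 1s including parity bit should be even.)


Number of 1s in data: 2
Parity bit: 0

0


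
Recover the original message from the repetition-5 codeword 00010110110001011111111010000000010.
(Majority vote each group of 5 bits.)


Groups: 00010, 11011, 00010, 11111, 11101, 00000, 00010
Majority votes: 0101100

0101100


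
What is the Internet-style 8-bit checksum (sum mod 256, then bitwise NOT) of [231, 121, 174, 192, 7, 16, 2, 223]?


Sum = 966 mod 256 = 198
Complement = 57

57


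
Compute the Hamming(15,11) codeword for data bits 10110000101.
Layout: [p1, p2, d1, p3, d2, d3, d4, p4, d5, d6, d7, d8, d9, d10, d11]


Parity bits: p1=0, p2=0, p3=0, p4=0

001001100000101


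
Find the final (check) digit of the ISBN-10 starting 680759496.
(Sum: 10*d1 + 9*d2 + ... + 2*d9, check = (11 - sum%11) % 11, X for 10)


Weighted sum: 311
311 mod 11 = 3

Check digit: 8


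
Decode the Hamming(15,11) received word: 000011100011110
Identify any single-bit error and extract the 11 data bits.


Syndrome = 0: no error detected

Data: 01110011110 (no errors)


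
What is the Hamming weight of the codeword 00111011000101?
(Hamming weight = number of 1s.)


Counting 1s in 00111011000101

7


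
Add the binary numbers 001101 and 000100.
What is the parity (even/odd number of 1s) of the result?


001101 = 13
000100 = 4
Sum = 17 = 10001
1s count = 2

even parity (2 ones in 10001)


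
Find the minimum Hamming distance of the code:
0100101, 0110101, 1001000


Comparing all pairs, minimum distance: 1
Can detect 0 errors, correct 0 errors

1


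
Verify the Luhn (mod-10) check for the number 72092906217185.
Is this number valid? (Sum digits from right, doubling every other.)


Luhn sum = 58
58 mod 10 = 8

Invalid (Luhn sum mod 10 = 8)


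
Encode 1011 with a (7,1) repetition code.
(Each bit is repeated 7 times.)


Each bit -> 7 copies

1111111000000011111111111111


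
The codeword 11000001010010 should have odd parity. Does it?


Number of 1s: 5

Yes, parity is correct (5 ones)


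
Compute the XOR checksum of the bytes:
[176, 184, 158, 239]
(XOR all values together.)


XOR chain: 176 ^ 184 ^ 158 ^ 239 = 121

121


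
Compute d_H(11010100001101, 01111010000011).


XOR: 10101110001110
Count of 1s: 8

8


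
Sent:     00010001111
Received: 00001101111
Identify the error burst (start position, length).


XOR: 00011100000

Burst at position 3, length 3


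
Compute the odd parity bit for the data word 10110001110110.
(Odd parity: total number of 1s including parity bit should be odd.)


Number of 1s in data: 8
Parity bit: 1

1


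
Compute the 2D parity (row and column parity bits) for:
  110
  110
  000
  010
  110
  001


Row parities: 000101
Column parities: 101

Row P: 000101, Col P: 101, Corner: 0


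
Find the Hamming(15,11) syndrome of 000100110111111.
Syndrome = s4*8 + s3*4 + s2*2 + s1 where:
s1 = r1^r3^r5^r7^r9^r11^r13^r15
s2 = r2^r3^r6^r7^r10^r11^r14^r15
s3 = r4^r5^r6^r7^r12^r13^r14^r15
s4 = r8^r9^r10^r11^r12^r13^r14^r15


s1=0, s2=1, s3=0, s4=1

Syndrome = 10 (error at position 10)


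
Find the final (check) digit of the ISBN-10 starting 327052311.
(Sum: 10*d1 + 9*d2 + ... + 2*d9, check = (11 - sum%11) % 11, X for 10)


Weighted sum: 161
161 mod 11 = 7

Check digit: 4


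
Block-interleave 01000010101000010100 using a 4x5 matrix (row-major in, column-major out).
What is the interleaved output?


Matrix:
  01000
  01010
  10000
  10100
Read columns: 00111100000101000000

00111100000101000000


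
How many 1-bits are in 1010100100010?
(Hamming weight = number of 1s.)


Counting 1s in 1010100100010

5
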